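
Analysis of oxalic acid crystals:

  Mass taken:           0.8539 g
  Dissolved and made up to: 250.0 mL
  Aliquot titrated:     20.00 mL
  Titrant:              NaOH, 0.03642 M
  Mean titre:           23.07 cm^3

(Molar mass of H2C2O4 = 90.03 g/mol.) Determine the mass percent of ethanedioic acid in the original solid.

H2C2O4 + 2 NaOH → Na2C2O4 + 2 H2O
n(NaOH) per titration = 0.02307 × 0.03642 = 8.402 × 10^-4 mol
From the 1:2 ratio, n(H2C2O4) in each aliquot = 1/2 × 8.402 × 10^-4 = 4.201 × 10^-4 mol
n(H2C2O4) in the whole flask = 4.201 × 10^-4 × 250.0/20.00 = 5.251 × 10^-3 mol
mass of H2C2O4 = 5.251 × 10^-3 × 90.03 = 0.4728 g
% H2C2O4 = 0.4728 / 0.8539 × 100 = 55.37 %

55.37 %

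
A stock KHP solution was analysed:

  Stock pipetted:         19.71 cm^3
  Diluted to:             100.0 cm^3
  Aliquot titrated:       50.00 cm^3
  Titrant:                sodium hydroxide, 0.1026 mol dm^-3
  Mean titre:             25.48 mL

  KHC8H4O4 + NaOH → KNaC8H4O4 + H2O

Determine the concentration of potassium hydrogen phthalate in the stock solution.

n(NaOH) = 0.02548 × 0.1026 = 2.614 × 10^-3 mol
n(KHC8H4O4) in the aliquot = 2.614 × 10^-3 mol (1:1 ratio)
[KHC8H4O4]_dilute = 2.614 × 10^-3 / 0.05000 = 0.05228 mol/L
Dilution factor = 100.0 / 19.71 = 5.074
[KHC8H4O4]_stock = 0.05228 × 5.074 = 0.2653 mol/L

0.2653 mol/L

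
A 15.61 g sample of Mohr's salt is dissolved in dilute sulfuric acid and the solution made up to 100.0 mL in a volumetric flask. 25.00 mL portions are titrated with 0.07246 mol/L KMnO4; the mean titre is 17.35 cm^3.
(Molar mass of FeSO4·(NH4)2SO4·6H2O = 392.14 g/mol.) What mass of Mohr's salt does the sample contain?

9.860 g

MnO4^- + 5 Fe^2+ + 8 H^+ → Mn^2+ + 5 Fe^3+ + 4 H2O
n(KMnO4) per titration = 0.01735 × 0.07246 = 1.257 × 10^-3 mol
From the 5:1 ratio, n(FeSO4·(NH4)2SO4·6H2O) in each aliquot = 5/1 × 1.257 × 10^-3 = 6.286 × 10^-3 mol
n(FeSO4·(NH4)2SO4·6H2O) in the whole flask = 6.286 × 10^-3 × 100.0/25.00 = 0.02514 mol
mass of FeSO4·(NH4)2SO4·6H2O = 0.02514 × 392.14 = 9.860 g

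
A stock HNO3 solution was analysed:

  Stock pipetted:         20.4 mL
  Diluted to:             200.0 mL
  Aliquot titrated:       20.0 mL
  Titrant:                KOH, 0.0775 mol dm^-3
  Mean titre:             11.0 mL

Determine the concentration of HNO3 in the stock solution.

HNO3 + KOH → KNO3 + H2O
n(KOH) = 0.0110 × 0.0775 = 8.53 × 10^-4 mol
n(HNO3) in the aliquot = 8.53 × 10^-4 mol (1:1 ratio)
[HNO3]_dilute = 8.53 × 10^-4 / 0.0200 = 0.0426 mol/L
Dilution factor = 200.0 / 20.4 = 9.804
[HNO3]_stock = 0.0426 × 9.804 = 0.418 mol/L

0.418 mol/L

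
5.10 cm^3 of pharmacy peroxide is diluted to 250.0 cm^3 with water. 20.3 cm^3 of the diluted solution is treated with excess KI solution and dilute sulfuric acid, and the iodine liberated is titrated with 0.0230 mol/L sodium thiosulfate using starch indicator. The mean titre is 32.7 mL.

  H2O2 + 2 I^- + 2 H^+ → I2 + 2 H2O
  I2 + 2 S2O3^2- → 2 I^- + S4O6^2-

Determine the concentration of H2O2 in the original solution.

0.908 mol/L

n(S2O3^2-) = 0.0327 × 0.0230 = 7.52 × 10^-4 mol
n(I2) = n(S2O3^2-)/2 = 3.76 × 10^-4 mol
n(H2O2) in the aliquot = 3.76 × 10^-4 mol (1:1 ratio)
[H2O2]_dilute = 3.76 × 10^-4 / 0.0203 = 0.0185 mol/L
[H2O2]_original = 0.0185 × 250.0/5.10 = 0.908 mol/L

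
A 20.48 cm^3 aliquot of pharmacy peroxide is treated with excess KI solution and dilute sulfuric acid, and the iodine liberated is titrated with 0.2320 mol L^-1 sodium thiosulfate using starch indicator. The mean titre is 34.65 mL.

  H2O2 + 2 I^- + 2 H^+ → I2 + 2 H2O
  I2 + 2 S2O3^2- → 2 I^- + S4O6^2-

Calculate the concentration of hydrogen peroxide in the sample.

n(S2O3^2-) = 0.03465 × 0.2320 = 8.039 × 10^-3 mol
n(I2) = n(S2O3^2-)/2 = 4.019 × 10^-3 mol
n(H2O2) in the aliquot = 4.019 × 10^-3 mol (1:1 ratio)
[H2O2] = 4.019 × 10^-3 / 0.02048 = 0.1963 mol/L

0.1963 mol/L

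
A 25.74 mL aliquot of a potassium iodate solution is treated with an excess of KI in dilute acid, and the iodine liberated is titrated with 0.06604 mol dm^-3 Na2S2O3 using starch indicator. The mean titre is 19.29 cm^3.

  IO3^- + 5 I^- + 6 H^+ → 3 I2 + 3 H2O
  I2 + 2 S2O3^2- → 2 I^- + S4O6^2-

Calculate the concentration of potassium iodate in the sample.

0.008249 mol/L

n(S2O3^2-) = 0.01929 × 0.06604 = 1.274 × 10^-3 mol
n(I2) = n(S2O3^2-)/2 = 6.370 × 10^-4 mol
From the 1:3 ratio, n(IO3^-) in the aliquot = 1/3 × 6.370 × 10^-4 = 2.123 × 10^-4 mol
[IO3^-] = 2.123 × 10^-4 / 0.02574 = 0.008249 mol/L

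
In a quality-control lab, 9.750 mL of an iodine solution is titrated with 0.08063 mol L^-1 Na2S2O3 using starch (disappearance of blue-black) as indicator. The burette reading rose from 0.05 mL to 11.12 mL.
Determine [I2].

I2 + 2 S2O3^2- → 2 I^- + S4O6^2-
n(Na2S2O3) = 0.01107 L × 0.08063 mol/L = 8.926 × 10^-4 mol
From the 1:2 mole ratio, n(I2) = 1/2 × 8.926 × 10^-4 = 4.463 × 10^-4 mol
[I2] = 4.463 × 10^-4 mol / 0.009750 L = 0.04577 mol/L

0.04577 mol/L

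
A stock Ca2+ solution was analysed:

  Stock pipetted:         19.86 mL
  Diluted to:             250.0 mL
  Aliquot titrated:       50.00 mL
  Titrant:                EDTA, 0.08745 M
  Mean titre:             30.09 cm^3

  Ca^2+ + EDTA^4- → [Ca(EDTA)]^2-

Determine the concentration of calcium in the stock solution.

n(EDTA) = 0.03009 × 0.08745 = 2.631 × 10^-3 mol
n(Ca2+) in the aliquot = 2.631 × 10^-3 mol (1:1 ratio)
[Ca2+]_dilute = 2.631 × 10^-3 / 0.05000 = 0.05263 mol/L
Dilution factor = 250.0 / 19.86 = 12.59
[Ca2+]_stock = 0.05263 × 12.59 = 0.6625 mol/L

0.6625 M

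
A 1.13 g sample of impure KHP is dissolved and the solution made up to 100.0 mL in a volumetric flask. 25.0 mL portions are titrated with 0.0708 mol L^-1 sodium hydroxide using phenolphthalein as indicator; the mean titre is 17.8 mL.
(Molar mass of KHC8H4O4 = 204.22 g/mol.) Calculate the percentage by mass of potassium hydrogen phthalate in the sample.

KHC8H4O4 + NaOH → KNaC8H4O4 + H2O
n(NaOH) per titration = 0.0178 × 0.0708 = 1.26 × 10^-3 mol
n(KHC8H4O4) in each aliquot = 1.26 × 10^-3 mol (1:1 ratio)
n(KHC8H4O4) in the whole flask = 1.26 × 10^-3 × 100.0/25.0 = 5.04 × 10^-3 mol
mass of KHC8H4O4 = 5.04 × 10^-3 × 204.22 = 1.03 g
% KHC8H4O4 = 1.03 / 1.13 × 100 = 91.1 %

91.1 %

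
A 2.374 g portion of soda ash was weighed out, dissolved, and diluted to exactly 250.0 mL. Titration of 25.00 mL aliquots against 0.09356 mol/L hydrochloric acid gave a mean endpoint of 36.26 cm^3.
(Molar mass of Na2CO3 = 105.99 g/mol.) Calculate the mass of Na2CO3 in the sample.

1.798 g

Na2CO3 + 2 HCl → 2 NaCl + H2O + CO2
n(HCl) per titration = 0.03626 × 0.09356 = 3.392 × 10^-3 mol
From the 1:2 ratio, n(Na2CO3) in each aliquot = 1/2 × 3.392 × 10^-3 = 1.696 × 10^-3 mol
n(Na2CO3) in the whole flask = 1.696 × 10^-3 × 250.0/25.00 = 0.01696 mol
mass of Na2CO3 = 0.01696 × 105.99 = 1.798 g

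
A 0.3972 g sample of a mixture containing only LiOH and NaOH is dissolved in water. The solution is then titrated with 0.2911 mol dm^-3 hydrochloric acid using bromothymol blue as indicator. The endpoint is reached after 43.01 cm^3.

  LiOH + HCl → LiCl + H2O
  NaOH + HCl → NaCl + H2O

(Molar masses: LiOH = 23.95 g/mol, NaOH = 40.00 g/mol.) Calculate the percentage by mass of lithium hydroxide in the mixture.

38.92 %

n(HCl) = 0.04301 × 0.2911 = 0.01252 mol
Let x = n(LiOH), y = n(NaOH).
Titrant: 1x + 1y = 0.01252;  mass: 23.95x + 40.00y = 0.3972
Solving, x = 6.455 × 10^-3 mol, y = 6.065 × 10^-3 mol
mass of LiOH = 6.455 × 10^-3 × 23.95 = 0.1546 g
% LiOH = 0.1546 / 0.3972 × 100 = 38.92 %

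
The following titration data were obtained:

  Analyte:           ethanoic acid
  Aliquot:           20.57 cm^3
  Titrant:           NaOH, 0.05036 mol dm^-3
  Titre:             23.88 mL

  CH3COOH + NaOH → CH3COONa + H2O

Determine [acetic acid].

n(NaOH) = 0.02388 L × 0.05036 mol/L = 1.203 × 10^-3 mol
n(CH3COOH) = 1.203 × 10^-3 mol (1:1 mole ratio)
[CH3COOH] = 1.203 × 10^-3 mol / 0.02057 L = 0.05846 mol/L

0.05846 mol/L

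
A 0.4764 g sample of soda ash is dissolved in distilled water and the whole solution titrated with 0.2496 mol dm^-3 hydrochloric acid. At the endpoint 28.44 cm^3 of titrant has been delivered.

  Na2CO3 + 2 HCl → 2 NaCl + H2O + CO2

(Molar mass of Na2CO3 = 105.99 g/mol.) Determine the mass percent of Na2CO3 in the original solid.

n(HCl) = 0.02844 L × 0.2496 mol/L = 7.099 × 10^-3 mol
From the 1:2 ratio, n(Na2CO3) = 1/2 × 7.099 × 10^-3 = 3.549 × 10^-3 mol
mass of Na2CO3 = 3.549 × 10^-3 × 105.99 g/mol = 0.3762 g
% Na2CO3 = 0.3762 / 0.4764 × 100 = 78.97 %

78.97 %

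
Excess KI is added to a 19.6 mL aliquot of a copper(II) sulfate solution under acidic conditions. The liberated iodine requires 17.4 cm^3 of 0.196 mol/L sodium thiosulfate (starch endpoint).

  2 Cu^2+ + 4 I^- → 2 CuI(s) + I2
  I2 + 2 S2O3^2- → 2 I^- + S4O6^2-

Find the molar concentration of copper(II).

n(S2O3^2-) = 0.0174 × 0.196 = 3.41 × 10^-3 mol
n(I2) = n(S2O3^2-)/2 = 1.71 × 10^-3 mol
From the 2:1 ratio, n(Cu2+) in the aliquot = 2/1 × 1.71 × 10^-3 = 3.41 × 10^-3 mol
[Cu2+] = 3.41 × 10^-3 / 0.0196 = 0.174 mol/L

0.174 mol/L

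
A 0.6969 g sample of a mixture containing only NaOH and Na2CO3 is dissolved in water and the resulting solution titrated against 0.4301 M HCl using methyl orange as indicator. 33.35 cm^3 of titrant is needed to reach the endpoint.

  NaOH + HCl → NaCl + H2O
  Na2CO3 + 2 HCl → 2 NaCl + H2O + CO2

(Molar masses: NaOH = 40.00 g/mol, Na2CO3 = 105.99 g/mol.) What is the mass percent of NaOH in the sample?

n(HCl) = 0.03335 × 0.4301 = 0.01434 mol
Let x = n(NaOH), y = n(Na2CO3).
Titrant: 1x + 2y = 0.01434;  mass: 40.00x + 105.99y = 0.6969
Solving, x = 4.867 × 10^-3 mol, y = 4.738 × 10^-3 mol
mass of NaOH = 4.867 × 10^-3 × 40.00 = 0.1947 g
% NaOH = 0.1947 / 0.6969 × 100 = 27.94 %

27.94 %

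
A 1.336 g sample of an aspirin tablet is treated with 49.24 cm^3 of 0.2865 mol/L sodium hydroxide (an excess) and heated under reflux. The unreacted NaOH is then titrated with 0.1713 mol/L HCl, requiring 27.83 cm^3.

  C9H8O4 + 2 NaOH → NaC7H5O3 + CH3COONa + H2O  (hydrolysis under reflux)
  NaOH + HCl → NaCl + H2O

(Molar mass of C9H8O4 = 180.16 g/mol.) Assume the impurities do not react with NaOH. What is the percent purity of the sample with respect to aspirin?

n(NaOH) added = 0.04924 × 0.2865 = 0.01411 mol
n(HCl) used in back-titration = 0.02783 × 0.1713 = 4.767 × 10^-3 mol
n(NaOH) left over = 4.767 × 10^-3 mol (1:1 ratio)
n(NaOH) consumed by analyte = 0.01411 − 4.767 × 10^-3 = 9.340 × 10^-3 mol
From the 1:2 ratio, n(C9H8O4) = 1/2 × 9.340 × 10^-3 = 4.670 × 10^-3 mol
mass of C9H8O4 = 4.670 × 10^-3 × 180.16 = 0.8413 g
% C9H8O4 = 0.8413 / 1.336 × 100 = 62.97 %

62.97 %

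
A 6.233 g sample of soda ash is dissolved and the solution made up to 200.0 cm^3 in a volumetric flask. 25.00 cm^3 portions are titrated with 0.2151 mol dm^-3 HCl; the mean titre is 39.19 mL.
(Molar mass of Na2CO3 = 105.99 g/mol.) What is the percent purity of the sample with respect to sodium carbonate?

Na2CO3 + 2 HCl → 2 NaCl + H2O + CO2
n(HCl) per titration = 0.03919 × 0.2151 = 8.430 × 10^-3 mol
From the 1:2 ratio, n(Na2CO3) in each aliquot = 1/2 × 8.430 × 10^-3 = 4.215 × 10^-3 mol
n(Na2CO3) in the whole flask = 4.215 × 10^-3 × 200.0/25.00 = 0.03372 mol
mass of Na2CO3 = 0.03372 × 105.99 = 3.574 g
% Na2CO3 = 3.574 / 6.233 × 100 = 57.34 %

57.34 %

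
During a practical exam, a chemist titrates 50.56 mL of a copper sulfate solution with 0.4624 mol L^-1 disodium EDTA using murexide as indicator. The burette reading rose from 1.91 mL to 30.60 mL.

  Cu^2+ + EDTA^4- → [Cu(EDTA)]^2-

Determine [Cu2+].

n(EDTA) = 0.02869 L × 0.4624 mol/L = 0.01327 mol
n(Cu2+) = 0.01327 mol (1:1 mole ratio)
[Cu2+] = 0.01327 mol / 0.05056 L = 0.2624 mol/L

0.2624 mol/L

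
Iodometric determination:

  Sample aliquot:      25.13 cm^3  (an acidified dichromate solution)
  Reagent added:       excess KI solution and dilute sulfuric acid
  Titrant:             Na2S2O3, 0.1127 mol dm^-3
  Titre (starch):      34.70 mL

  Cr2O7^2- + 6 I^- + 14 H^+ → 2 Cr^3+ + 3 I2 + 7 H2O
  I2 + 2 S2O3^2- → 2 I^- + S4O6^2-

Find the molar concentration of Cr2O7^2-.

n(S2O3^2-) = 0.03470 × 0.1127 = 3.911 × 10^-3 mol
n(I2) = n(S2O3^2-)/2 = 1.955 × 10^-3 mol
From the 1:3 ratio, n(Cr2O7^2-) in the aliquot = 1/3 × 1.955 × 10^-3 = 6.518 × 10^-4 mol
[Cr2O7^2-] = 6.518 × 10^-4 / 0.02513 = 0.02594 mol/L

0.02594 mol/L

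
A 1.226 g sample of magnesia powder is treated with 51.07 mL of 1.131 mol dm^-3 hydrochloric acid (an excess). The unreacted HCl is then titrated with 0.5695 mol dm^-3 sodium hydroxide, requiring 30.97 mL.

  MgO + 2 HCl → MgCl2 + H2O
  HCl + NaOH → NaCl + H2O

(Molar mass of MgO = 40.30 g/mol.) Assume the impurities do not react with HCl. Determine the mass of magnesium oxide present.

n(HCl) added = 0.05107 × 1.131 = 0.05776 mol
n(NaOH) used in back-titration = 0.03097 × 0.5695 = 0.01764 mol
n(HCl) left over = 0.01764 mol (1:1 ratio)
n(HCl) consumed by analyte = 0.05776 − 0.01764 = 0.04012 mol
From the 1:2 ratio, n(MgO) = 1/2 × 0.04012 = 0.02006 mol
mass of MgO = 0.02006 × 40.30 = 0.8085 g

0.8085 g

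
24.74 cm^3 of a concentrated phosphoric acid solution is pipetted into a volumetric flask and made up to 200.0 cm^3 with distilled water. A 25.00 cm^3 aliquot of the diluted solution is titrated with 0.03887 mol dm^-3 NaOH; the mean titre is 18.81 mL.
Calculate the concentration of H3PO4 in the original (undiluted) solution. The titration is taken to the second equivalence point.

H3PO4 + 2 NaOH → Na2HPO4 + 2 H2O
n(NaOH) = 0.01881 × 0.03887 = 7.311 × 10^-4 mol
From the 1:2 ratio, n(H3PO4) in the aliquot = 1/2 × 7.311 × 10^-4 = 3.656 × 10^-4 mol
[H3PO4]_dilute = 3.656 × 10^-4 / 0.02500 = 0.01462 mol/L
Dilution factor = 200.0 / 24.74 = 8.084
[H3PO4]_stock = 0.01462 × 8.084 = 0.1182 mol/L

0.1182 mol/L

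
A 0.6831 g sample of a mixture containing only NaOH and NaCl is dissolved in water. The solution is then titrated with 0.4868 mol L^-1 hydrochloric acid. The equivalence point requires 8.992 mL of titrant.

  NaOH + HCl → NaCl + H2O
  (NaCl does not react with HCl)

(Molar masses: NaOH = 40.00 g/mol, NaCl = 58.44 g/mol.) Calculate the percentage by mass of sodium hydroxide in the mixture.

n(HCl) = 0.008992 × 0.4868 = 4.377 × 10^-3 mol
Let x = n(NaOH), y = n(NaCl).
Titrant: 1x = 4.377 × 10^-3;  mass: 40.00x + 58.44y = 0.6831
Solving, x = 4.377 × 10^-3 mol, y = 8.693 × 10^-3 mol
mass of NaOH = 4.377 × 10^-3 × 40.00 = 0.1751 g
% NaOH = 0.1751 / 0.6831 × 100 = 25.63 %

25.63 %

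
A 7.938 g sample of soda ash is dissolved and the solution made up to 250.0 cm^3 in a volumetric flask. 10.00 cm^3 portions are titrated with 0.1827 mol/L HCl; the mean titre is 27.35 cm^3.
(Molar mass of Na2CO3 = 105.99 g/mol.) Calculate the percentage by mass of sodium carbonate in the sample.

Na2CO3 + 2 HCl → 2 NaCl + H2O + CO2
n(HCl) per titration = 0.02735 × 0.1827 = 4.997 × 10^-3 mol
From the 1:2 ratio, n(Na2CO3) in each aliquot = 1/2 × 4.997 × 10^-3 = 2.498 × 10^-3 mol
n(Na2CO3) in the whole flask = 2.498 × 10^-3 × 250.0/10.00 = 0.06246 mol
mass of Na2CO3 = 0.06246 × 105.99 = 6.620 g
% Na2CO3 = 6.620 / 7.938 × 100 = 83.40 %

83.40 %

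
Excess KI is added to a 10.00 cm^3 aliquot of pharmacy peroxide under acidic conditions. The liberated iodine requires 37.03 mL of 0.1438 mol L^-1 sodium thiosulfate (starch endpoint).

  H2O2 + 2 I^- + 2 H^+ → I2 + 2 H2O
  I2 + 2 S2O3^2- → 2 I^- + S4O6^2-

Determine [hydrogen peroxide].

0.2662 mol/L

n(S2O3^2-) = 0.03703 × 0.1438 = 5.325 × 10^-3 mol
n(I2) = n(S2O3^2-)/2 = 2.662 × 10^-3 mol
n(H2O2) in the aliquot = 2.662 × 10^-3 mol (1:1 ratio)
[H2O2] = 2.662 × 10^-3 / 0.01000 = 0.2662 mol/L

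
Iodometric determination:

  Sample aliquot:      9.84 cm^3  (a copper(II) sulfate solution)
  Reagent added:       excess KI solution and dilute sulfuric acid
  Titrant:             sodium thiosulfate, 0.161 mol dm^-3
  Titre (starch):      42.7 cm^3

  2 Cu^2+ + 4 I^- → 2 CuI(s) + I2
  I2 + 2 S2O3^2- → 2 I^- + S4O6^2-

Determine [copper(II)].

n(S2O3^2-) = 0.0427 × 0.161 = 6.87 × 10^-3 mol
n(I2) = n(S2O3^2-)/2 = 3.44 × 10^-3 mol
From the 2:1 ratio, n(Cu2+) in the aliquot = 2/1 × 3.44 × 10^-3 = 6.87 × 10^-3 mol
[Cu2+] = 6.87 × 10^-3 / 0.00984 = 0.699 mol/L

0.699 mol/L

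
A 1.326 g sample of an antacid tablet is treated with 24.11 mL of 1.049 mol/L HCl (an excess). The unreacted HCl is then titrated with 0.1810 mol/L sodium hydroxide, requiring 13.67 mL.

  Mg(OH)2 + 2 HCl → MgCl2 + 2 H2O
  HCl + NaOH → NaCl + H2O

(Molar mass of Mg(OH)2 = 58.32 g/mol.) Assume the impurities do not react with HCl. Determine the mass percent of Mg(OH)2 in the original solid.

50.18 %

n(HCl) added = 0.02411 × 1.049 = 0.02529 mol
n(NaOH) used in back-titration = 0.01367 × 0.1810 = 2.474 × 10^-3 mol
n(HCl) left over = 2.474 × 10^-3 mol (1:1 ratio)
n(HCl) consumed by analyte = 0.02529 − 2.474 × 10^-3 = 0.02282 mol
From the 1:2 ratio, n(Mg(OH)2) = 1/2 × 0.02282 = 0.01141 mol
mass of Mg(OH)2 = 0.01141 × 58.32 = 0.6653 g
% Mg(OH)2 = 0.6653 / 1.326 × 100 = 50.18 %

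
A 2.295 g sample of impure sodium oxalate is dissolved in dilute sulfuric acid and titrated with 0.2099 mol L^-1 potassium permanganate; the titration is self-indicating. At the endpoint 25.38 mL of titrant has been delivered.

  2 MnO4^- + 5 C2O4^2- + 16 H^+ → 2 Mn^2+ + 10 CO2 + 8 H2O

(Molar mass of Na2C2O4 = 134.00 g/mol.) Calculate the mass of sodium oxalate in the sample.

n(KMnO4) = 0.02538 L × 0.2099 mol/L = 5.327 × 10^-3 mol
From the 5:2 ratio, n(Na2C2O4) = 5/2 × 5.327 × 10^-3 = 0.01332 mol
mass of Na2C2O4 = 0.01332 × 134.00 g/mol = 1.785 g

1.785 g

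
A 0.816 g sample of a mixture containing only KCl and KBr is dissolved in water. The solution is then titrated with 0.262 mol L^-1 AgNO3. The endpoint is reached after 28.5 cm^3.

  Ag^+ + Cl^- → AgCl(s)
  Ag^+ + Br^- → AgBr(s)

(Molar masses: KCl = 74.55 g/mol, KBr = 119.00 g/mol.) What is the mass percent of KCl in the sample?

14.9 %

n(AgNO3) = 0.0285 × 0.262 = 7.47 × 10^-3 mol
Let x = n(KCl), y = n(KBr).
Titrant: 1x + 1y = 7.47 × 10^-3;  mass: 74.55x + 119.00y = 0.816
Solving, x = 1.63 × 10^-3 mol, y = 5.83 × 10^-3 mol
mass of KCl = 1.63 × 10^-3 × 74.55 = 0.122 g
% KCl = 0.122 / 0.816 × 100 = 14.9 %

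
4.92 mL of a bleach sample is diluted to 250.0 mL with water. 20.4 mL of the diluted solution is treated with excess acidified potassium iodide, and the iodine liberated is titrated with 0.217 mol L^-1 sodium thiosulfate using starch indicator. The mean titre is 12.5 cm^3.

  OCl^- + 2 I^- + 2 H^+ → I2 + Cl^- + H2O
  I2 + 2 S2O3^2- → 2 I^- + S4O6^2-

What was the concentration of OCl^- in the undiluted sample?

n(S2O3^2-) = 0.0125 × 0.217 = 2.71 × 10^-3 mol
n(I2) = n(S2O3^2-)/2 = 1.36 × 10^-3 mol
n(OCl^-) in the aliquot = 1.36 × 10^-3 mol (1:1 ratio)
[OCl^-]_dilute = 1.36 × 10^-3 / 0.0204 = 0.0665 mol/L
[OCl^-]_original = 0.0665 × 250.0/4.92 = 3.38 mol/L

3.38 mol/L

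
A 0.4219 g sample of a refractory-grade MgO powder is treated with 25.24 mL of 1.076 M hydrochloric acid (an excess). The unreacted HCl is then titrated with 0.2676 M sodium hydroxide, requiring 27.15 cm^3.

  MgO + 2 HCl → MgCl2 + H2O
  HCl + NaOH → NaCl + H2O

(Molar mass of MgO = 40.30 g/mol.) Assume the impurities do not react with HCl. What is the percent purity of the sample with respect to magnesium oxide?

95.01 %

n(HCl) added = 0.02524 × 1.076 = 0.02716 mol
n(NaOH) used in back-titration = 0.02715 × 0.2676 = 7.265 × 10^-3 mol
n(HCl) left over = 7.265 × 10^-3 mol (1:1 ratio)
n(HCl) consumed by analyte = 0.02716 − 7.265 × 10^-3 = 0.01989 mol
From the 1:2 ratio, n(MgO) = 1/2 × 0.01989 = 9.946 × 10^-3 mol
mass of MgO = 9.946 × 10^-3 × 40.30 = 0.4008 g
% MgO = 0.4008 / 0.4219 × 100 = 95.01 %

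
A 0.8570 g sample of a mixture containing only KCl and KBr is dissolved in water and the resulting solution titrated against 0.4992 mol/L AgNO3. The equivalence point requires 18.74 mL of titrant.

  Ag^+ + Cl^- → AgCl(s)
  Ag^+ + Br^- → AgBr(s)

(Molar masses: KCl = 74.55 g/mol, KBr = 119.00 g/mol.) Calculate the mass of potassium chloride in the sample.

n(AgNO3) = 0.01874 × 0.4992 = 9.355 × 10^-3 mol
Let x = n(KCl), y = n(KBr).
Titrant: 1x + 1y = 9.355 × 10^-3;  mass: 74.55x + 119.00y = 0.8570
Solving, x = 5.765 × 10^-3 mol, y = 3.590 × 10^-3 mol
mass of KCl = 5.765 × 10^-3 × 74.55 = 0.4298 g

0.4298 g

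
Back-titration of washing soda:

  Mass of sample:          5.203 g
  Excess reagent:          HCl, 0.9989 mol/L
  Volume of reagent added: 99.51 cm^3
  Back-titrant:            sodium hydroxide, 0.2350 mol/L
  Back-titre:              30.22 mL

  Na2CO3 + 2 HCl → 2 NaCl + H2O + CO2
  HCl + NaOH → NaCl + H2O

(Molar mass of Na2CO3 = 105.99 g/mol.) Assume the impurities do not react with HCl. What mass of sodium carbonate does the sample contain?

4.891 g

n(HCl) added = 0.09951 × 0.9989 = 0.09940 mol
n(NaOH) used in back-titration = 0.03022 × 0.2350 = 7.102 × 10^-3 mol
n(HCl) left over = 7.102 × 10^-3 mol (1:1 ratio)
n(HCl) consumed by analyte = 0.09940 − 7.102 × 10^-3 = 0.09230 mol
From the 1:2 ratio, n(Na2CO3) = 1/2 × 0.09230 = 0.04615 mol
mass of Na2CO3 = 0.04615 × 105.99 = 4.891 g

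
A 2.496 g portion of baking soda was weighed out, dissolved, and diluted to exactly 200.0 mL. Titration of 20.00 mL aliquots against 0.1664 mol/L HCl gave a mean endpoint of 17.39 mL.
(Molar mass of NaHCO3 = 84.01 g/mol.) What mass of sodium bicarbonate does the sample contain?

2.431 g

NaHCO3 + HCl → NaCl + H2O + CO2
n(HCl) per titration = 0.01739 × 0.1664 = 2.894 × 10^-3 mol
n(NaHCO3) in each aliquot = 2.894 × 10^-3 mol (1:1 ratio)
n(NaHCO3) in the whole flask = 2.894 × 10^-3 × 200.0/20.00 = 0.02894 mol
mass of NaHCO3 = 0.02894 × 84.01 = 2.431 g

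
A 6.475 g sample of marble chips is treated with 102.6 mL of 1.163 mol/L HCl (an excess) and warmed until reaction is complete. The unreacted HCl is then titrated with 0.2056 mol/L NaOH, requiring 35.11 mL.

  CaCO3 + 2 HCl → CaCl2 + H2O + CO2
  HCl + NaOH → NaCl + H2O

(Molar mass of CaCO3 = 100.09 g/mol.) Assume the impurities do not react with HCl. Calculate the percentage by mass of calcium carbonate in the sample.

n(HCl) added = 0.1026 × 1.163 = 0.1193 mol
n(NaOH) used in back-titration = 0.03511 × 0.2056 = 7.219 × 10^-3 mol
n(HCl) left over = 7.219 × 10^-3 mol (1:1 ratio)
n(HCl) consumed by analyte = 0.1193 − 7.219 × 10^-3 = 0.1121 mol
From the 1:2 ratio, n(CaCO3) = 1/2 × 0.1121 = 0.05605 mol
mass of CaCO3 = 0.05605 × 100.09 = 5.610 g
% CaCO3 = 5.610 / 6.475 × 100 = 86.65 %

86.65 %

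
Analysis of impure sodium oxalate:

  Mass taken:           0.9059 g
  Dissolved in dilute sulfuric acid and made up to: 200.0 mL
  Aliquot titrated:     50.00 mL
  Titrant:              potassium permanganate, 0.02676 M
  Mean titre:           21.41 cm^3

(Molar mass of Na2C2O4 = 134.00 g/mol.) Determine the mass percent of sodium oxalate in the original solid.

84.75 %

2 MnO4^- + 5 C2O4^2- + 16 H^+ → 2 Mn^2+ + 10 CO2 + 8 H2O
n(KMnO4) per titration = 0.02141 × 0.02676 = 5.729 × 10^-4 mol
From the 5:2 ratio, n(Na2C2O4) in each aliquot = 5/2 × 5.729 × 10^-4 = 1.432 × 10^-3 mol
n(Na2C2O4) in the whole flask = 1.432 × 10^-3 × 200.0/50.00 = 5.729 × 10^-3 mol
mass of Na2C2O4 = 5.729 × 10^-3 × 134.00 = 0.7677 g
% Na2C2O4 = 0.7677 / 0.9059 × 100 = 84.75 %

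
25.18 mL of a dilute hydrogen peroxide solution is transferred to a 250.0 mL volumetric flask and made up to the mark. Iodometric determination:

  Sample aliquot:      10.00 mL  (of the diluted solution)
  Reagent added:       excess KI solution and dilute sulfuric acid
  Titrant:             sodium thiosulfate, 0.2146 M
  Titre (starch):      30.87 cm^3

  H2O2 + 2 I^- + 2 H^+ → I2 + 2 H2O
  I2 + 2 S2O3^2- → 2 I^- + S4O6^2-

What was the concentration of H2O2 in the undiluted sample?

3.289 M

n(S2O3^2-) = 0.03087 × 0.2146 = 6.625 × 10^-3 mol
n(I2) = n(S2O3^2-)/2 = 3.312 × 10^-3 mol
n(H2O2) in the aliquot = 3.312 × 10^-3 mol (1:1 ratio)
[H2O2]_dilute = 3.312 × 10^-3 / 0.01000 = 0.3312 mol/L
[H2O2]_original = 0.3312 × 250.0/25.18 = 3.289 mol/L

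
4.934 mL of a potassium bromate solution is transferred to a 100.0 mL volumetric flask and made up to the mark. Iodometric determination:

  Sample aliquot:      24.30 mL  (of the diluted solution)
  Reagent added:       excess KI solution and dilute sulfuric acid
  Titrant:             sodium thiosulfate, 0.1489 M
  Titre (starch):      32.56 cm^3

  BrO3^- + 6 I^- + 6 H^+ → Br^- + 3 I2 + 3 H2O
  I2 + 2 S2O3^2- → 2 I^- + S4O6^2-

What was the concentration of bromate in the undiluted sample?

n(S2O3^2-) = 0.03256 × 0.1489 = 4.848 × 10^-3 mol
n(I2) = n(S2O3^2-)/2 = 2.424 × 10^-3 mol
From the 1:3 ratio, n(BrO3^-) in the aliquot = 1/3 × 2.424 × 10^-3 = 8.080 × 10^-4 mol
[BrO3^-]_dilute = 8.080 × 10^-4 / 0.02430 = 0.03325 mol/L
[BrO3^-]_original = 0.03325 × 100.0/4.934 = 0.6739 mol/L

0.6739 M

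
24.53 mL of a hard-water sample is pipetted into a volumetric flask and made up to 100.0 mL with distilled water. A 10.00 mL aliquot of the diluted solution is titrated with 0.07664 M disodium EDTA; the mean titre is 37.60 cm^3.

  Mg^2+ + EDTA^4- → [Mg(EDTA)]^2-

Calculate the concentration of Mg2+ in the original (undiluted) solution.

1.175 M

n(EDTA) = 0.03760 × 0.07664 = 2.882 × 10^-3 mol
n(Mg2+) in the aliquot = 2.882 × 10^-3 mol (1:1 ratio)
[Mg2+]_dilute = 2.882 × 10^-3 / 0.01000 = 0.2882 mol/L
Dilution factor = 100.0 / 24.53 = 4.077
[Mg2+]_stock = 0.2882 × 4.077 = 1.175 mol/L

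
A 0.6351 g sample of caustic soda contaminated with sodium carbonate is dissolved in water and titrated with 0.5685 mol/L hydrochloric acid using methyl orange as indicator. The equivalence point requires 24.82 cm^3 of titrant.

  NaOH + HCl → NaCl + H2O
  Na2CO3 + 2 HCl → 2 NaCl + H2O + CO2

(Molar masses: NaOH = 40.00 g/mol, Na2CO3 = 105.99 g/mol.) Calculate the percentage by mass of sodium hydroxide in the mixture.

n(HCl) = 0.02482 × 0.5685 = 0.01411 mol
Let x = n(NaOH), y = n(Na2CO3).
Titrant: 1x + 2y = 0.01411;  mass: 40.00x + 105.99y = 0.6351
Solving, x = 8.670 × 10^-3 mol, y = 2.720 × 10^-3 mol
mass of NaOH = 8.670 × 10^-3 × 40.00 = 0.3468 g
% NaOH = 0.3468 / 0.6351 × 100 = 54.61 %

54.61 %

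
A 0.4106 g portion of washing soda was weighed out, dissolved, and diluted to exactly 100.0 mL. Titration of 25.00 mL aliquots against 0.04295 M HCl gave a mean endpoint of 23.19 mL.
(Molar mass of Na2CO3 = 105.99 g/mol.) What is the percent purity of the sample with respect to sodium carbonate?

51.42 %

Na2CO3 + 2 HCl → 2 NaCl + H2O + CO2
n(HCl) per titration = 0.02319 × 0.04295 = 9.960 × 10^-4 mol
From the 1:2 ratio, n(Na2CO3) in each aliquot = 1/2 × 9.960 × 10^-4 = 4.980 × 10^-4 mol
n(Na2CO3) in the whole flask = 4.980 × 10^-4 × 100.0/25.00 = 1.992 × 10^-3 mol
mass of Na2CO3 = 1.992 × 10^-3 × 105.99 = 0.2111 g
% Na2CO3 = 0.2111 / 0.4106 × 100 = 51.42 %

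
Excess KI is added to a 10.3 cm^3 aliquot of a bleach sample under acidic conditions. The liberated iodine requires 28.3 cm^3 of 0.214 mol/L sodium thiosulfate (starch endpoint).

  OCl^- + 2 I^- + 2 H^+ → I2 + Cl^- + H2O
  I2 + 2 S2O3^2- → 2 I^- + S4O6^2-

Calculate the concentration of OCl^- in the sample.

0.294 mol/L

n(S2O3^2-) = 0.0283 × 0.214 = 6.06 × 10^-3 mol
n(I2) = n(S2O3^2-)/2 = 3.03 × 10^-3 mol
n(OCl^-) in the aliquot = 3.03 × 10^-3 mol (1:1 ratio)
[OCl^-] = 3.03 × 10^-3 / 0.0103 = 0.294 mol/L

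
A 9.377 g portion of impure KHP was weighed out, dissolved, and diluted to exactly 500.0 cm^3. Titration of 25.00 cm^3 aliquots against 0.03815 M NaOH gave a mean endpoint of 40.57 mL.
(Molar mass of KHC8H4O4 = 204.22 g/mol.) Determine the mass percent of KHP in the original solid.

67.42 %

KHC8H4O4 + NaOH → KNaC8H4O4 + H2O
n(NaOH) per titration = 0.04057 × 0.03815 = 1.548 × 10^-3 mol
n(KHC8H4O4) in each aliquot = 1.548 × 10^-3 mol (1:1 ratio)
n(KHC8H4O4) in the whole flask = 1.548 × 10^-3 × 500.0/25.00 = 0.03095 mol
mass of KHC8H4O4 = 0.03095 × 204.22 = 6.322 g
% KHC8H4O4 = 6.322 / 9.377 × 100 = 67.42 %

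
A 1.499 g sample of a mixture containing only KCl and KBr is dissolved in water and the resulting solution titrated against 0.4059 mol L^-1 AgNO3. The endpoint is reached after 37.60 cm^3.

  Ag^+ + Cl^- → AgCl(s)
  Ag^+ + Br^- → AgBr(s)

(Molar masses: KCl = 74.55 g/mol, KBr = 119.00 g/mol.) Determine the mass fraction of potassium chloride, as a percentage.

n(AgNO3) = 0.03760 × 0.4059 = 0.01526 mol
Let x = n(KCl), y = n(KBr).
Titrant: 1x + 1y = 0.01526;  mass: 74.55x + 119.00y = 1.499
Solving, x = 7.135 × 10^-3 mol, y = 8.127 × 10^-3 mol
mass of KCl = 7.135 × 10^-3 × 74.55 = 0.5319 g
% KCl = 0.5319 / 1.499 × 100 = 35.49 %

35.49 %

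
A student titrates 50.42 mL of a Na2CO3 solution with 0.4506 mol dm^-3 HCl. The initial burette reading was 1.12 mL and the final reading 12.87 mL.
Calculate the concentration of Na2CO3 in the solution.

Na2CO3 + 2 HCl → 2 NaCl + H2O + CO2
n(HCl) = 0.01175 L × 0.4506 mol/L = 5.295 × 10^-3 mol
From the 1:2 mole ratio, n(Na2CO3) = 1/2 × 5.295 × 10^-3 = 2.647 × 10^-3 mol
[Na2CO3] = 2.647 × 10^-3 mol / 0.05042 L = 0.05250 mol/L

0.05250 mol/L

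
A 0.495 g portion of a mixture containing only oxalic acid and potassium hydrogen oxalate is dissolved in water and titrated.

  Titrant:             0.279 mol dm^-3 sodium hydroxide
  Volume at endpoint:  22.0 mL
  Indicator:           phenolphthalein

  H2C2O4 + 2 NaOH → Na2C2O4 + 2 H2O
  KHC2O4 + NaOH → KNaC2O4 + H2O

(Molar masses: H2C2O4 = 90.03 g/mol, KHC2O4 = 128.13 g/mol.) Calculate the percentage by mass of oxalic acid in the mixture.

31.9 %

n(NaOH) = 0.0220 × 0.279 = 6.14 × 10^-3 mol
Let x = n(H2C2O4), y = n(KHC2O4).
Titrant: 2x + 1y = 6.14 × 10^-3;  mass: 90.03x + 128.13y = 0.495
Solving, x = 1.75 × 10^-3 mol, y = 2.63 × 10^-3 mol
mass of H2C2O4 = 1.75 × 10^-3 × 90.03 = 0.158 g
% H2C2O4 = 0.158 / 0.495 × 100 = 31.9 %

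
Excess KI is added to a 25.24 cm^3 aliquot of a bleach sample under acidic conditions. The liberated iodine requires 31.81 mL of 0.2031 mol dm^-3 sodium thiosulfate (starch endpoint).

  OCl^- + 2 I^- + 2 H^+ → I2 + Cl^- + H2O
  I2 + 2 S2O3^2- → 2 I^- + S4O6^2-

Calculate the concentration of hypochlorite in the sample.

0.1280 mol/L

n(S2O3^2-) = 0.03181 × 0.2031 = 6.461 × 10^-3 mol
n(I2) = n(S2O3^2-)/2 = 3.230 × 10^-3 mol
n(OCl^-) in the aliquot = 3.230 × 10^-3 mol (1:1 ratio)
[OCl^-] = 3.230 × 10^-3 / 0.02524 = 0.1280 mol/L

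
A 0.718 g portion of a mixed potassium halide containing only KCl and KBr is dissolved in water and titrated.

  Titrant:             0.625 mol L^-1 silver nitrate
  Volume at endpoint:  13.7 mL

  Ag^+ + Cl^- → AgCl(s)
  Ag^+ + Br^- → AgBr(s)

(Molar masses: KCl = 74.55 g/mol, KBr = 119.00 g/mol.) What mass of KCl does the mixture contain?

n(AgNO3) = 0.0137 × 0.625 = 8.56 × 10^-3 mol
Let x = n(KCl), y = n(KBr).
Titrant: 1x + 1y = 8.56 × 10^-3;  mass: 74.55x + 119.00y = 0.718
Solving, x = 6.77 × 10^-3 mol, y = 1.79 × 10^-3 mol
mass of KCl = 6.77 × 10^-3 × 74.55 = 0.505 g

0.505 g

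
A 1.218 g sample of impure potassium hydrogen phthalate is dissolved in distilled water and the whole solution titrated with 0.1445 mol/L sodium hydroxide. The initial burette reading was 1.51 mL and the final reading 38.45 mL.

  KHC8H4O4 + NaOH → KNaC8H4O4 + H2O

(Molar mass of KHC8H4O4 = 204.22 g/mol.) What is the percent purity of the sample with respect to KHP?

89.50 %

n(NaOH) = 0.03694 L × 0.1445 mol/L = 5.338 × 10^-3 mol
n(KHC8H4O4) = 5.338 × 10^-3 mol (1:1 ratio)
mass of KHC8H4O4 = 5.338 × 10^-3 × 204.22 g/mol = 1.090 g
% KHC8H4O4 = 1.090 / 1.218 × 100 = 89.50 %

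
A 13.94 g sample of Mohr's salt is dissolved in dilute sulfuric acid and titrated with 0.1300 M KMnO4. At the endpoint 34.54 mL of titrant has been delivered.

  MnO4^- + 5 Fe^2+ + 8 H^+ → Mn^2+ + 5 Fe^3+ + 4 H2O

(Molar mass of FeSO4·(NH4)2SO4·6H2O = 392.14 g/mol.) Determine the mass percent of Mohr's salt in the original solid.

63.16 %

n(KMnO4) = 0.03454 L × 0.1300 mol/L = 4.490 × 10^-3 mol
From the 5:1 ratio, n(FeSO4·(NH4)2SO4·6H2O) = 5/1 × 4.490 × 10^-3 = 0.02245 mol
mass of FeSO4·(NH4)2SO4·6H2O = 0.02245 × 392.14 g/mol = 8.804 g
% FeSO4·(NH4)2SO4·6H2O = 8.804 / 13.94 × 100 = 63.16 %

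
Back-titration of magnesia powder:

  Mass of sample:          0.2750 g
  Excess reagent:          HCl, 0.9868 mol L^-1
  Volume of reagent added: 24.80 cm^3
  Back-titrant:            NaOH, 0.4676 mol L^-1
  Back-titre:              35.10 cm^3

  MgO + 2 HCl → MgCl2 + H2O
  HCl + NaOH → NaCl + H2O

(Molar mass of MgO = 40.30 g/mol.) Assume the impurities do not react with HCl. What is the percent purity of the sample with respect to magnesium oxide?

n(HCl) added = 0.02480 × 0.9868 = 0.02447 mol
n(NaOH) used in back-titration = 0.03510 × 0.4676 = 0.01641 mol
n(HCl) left over = 0.01641 mol (1:1 ratio)
n(HCl) consumed by analyte = 0.02447 − 0.01641 = 8.060 × 10^-3 mol
From the 1:2 ratio, n(MgO) = 1/2 × 8.060 × 10^-3 = 4.030 × 10^-3 mol
mass of MgO = 4.030 × 10^-3 × 40.30 = 0.1624 g
% MgO = 0.1624 / 0.2750 × 100 = 59.06 %

59.06 %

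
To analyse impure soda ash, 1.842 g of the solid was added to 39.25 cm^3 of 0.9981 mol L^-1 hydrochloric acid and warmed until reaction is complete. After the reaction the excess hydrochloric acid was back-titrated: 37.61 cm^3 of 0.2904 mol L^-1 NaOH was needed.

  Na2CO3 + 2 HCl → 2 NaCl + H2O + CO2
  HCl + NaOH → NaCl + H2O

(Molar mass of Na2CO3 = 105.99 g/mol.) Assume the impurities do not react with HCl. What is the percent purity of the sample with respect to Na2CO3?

81.29 %

n(HCl) added = 0.03925 × 0.9981 = 0.03918 mol
n(NaOH) used in back-titration = 0.03761 × 0.2904 = 0.01092 mol
n(HCl) left over = 0.01092 mol (1:1 ratio)
n(HCl) consumed by analyte = 0.03918 − 0.01092 = 0.02825 mol
From the 1:2 ratio, n(Na2CO3) = 1/2 × 0.02825 = 0.01413 mol
mass of Na2CO3 = 0.01413 × 105.99 = 1.497 g
% Na2CO3 = 1.497 / 1.842 × 100 = 81.29 %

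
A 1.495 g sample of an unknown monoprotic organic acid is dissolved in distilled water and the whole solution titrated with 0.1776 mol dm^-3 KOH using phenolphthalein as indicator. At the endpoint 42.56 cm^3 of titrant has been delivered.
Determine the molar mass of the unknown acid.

n(KOH) = 0.04256 L × 0.1776 mol/L = 7.559 × 10^-3 mol
n(HA) = 7.559 × 10^-3 mol (1:1 ratio)
M = m / n = 1.495 g / 7.559 × 10^-3 mol = 197.8 g/mol

197.8 g/mol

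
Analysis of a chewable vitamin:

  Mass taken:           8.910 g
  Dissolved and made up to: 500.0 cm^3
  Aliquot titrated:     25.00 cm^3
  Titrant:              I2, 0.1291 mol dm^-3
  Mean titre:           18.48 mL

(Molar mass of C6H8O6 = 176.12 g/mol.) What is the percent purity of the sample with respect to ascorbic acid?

94.32 %

C6H8O6 + I2 → C6H6O6 + 2 HI
n(I2) per titration = 0.01848 × 0.1291 = 2.386 × 10^-3 mol
n(C6H8O6) in each aliquot = 2.386 × 10^-3 mol (1:1 ratio)
n(C6H8O6) in the whole flask = 2.386 × 10^-3 × 500.0/25.00 = 0.04772 mol
mass of C6H8O6 = 0.04772 × 176.12 = 8.404 g
% C6H8O6 = 8.404 / 8.910 × 100 = 94.32 %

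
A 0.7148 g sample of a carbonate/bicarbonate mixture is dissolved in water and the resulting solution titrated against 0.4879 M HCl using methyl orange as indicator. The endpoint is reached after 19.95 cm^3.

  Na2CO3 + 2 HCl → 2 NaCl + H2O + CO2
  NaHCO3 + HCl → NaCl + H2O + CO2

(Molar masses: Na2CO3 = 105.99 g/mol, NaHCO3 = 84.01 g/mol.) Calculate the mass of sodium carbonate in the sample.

n(HCl) = 0.01995 × 0.4879 = 9.734 × 10^-3 mol
Let x = n(Na2CO3), y = n(NaHCO3).
Titrant: 2x + 1y = 9.734 × 10^-3;  mass: 105.99x + 84.01y = 0.7148
Solving, x = 1.659 × 10^-3 mol, y = 6.415 × 10^-3 mol
mass of Na2CO3 = 1.659 × 10^-3 × 105.99 = 0.1759 g

0.1759 g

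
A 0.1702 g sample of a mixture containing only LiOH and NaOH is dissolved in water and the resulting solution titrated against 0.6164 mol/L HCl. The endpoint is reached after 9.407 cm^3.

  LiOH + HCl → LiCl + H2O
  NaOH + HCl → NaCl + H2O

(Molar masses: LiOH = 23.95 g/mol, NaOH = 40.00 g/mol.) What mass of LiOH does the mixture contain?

0.09213 g

n(HCl) = 0.009407 × 0.6164 = 5.798 × 10^-3 mol
Let x = n(LiOH), y = n(NaOH).
Titrant: 1x + 1y = 5.798 × 10^-3;  mass: 23.95x + 40.00y = 0.1702
Solving, x = 3.847 × 10^-3 mol, y = 1.952 × 10^-3 mol
mass of LiOH = 3.847 × 10^-3 × 23.95 = 0.09213 g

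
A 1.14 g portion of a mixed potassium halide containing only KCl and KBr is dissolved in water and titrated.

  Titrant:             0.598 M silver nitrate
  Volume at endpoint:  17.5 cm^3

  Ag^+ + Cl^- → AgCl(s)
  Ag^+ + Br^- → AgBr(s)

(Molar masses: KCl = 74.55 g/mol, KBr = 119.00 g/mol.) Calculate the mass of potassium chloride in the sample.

n(AgNO3) = 0.0175 × 0.598 = 0.0105 mol
Let x = n(KCl), y = n(KBr).
Titrant: 1x + 1y = 0.0105;  mass: 74.55x + 119.00y = 1.14
Solving, x = 2.37 × 10^-3 mol, y = 8.10 × 10^-3 mol
mass of KCl = 2.37 × 10^-3 × 74.55 = 0.177 g

0.177 g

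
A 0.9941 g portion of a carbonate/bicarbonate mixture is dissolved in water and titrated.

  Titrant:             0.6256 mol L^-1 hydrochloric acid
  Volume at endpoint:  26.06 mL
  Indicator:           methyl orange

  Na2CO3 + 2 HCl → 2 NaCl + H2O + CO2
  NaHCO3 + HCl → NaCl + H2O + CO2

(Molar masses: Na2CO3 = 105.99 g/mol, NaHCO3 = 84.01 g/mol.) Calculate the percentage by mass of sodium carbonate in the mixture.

64.55 %

n(HCl) = 0.02606 × 0.6256 = 0.01630 mol
Let x = n(Na2CO3), y = n(NaHCO3).
Titrant: 2x + 1y = 0.01630;  mass: 105.99x + 84.01y = 0.9941
Solving, x = 6.054 × 10^-3 mol, y = 4.195 × 10^-3 mol
mass of Na2CO3 = 6.054 × 10^-3 × 105.99 = 0.6417 g
% Na2CO3 = 0.6417 / 0.9941 × 100 = 64.55 %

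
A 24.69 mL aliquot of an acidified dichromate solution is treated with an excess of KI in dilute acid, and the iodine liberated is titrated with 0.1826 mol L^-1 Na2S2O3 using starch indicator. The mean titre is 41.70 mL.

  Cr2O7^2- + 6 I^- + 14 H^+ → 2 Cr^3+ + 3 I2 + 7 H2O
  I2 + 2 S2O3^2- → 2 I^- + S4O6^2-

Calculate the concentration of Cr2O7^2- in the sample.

n(S2O3^2-) = 0.04170 × 0.1826 = 7.614 × 10^-3 mol
n(I2) = n(S2O3^2-)/2 = 3.807 × 10^-3 mol
From the 1:3 ratio, n(Cr2O7^2-) in the aliquot = 1/3 × 3.807 × 10^-3 = 1.269 × 10^-3 mol
[Cr2O7^2-] = 1.269 × 10^-3 / 0.02469 = 0.05140 mol/L

0.05140 mol/L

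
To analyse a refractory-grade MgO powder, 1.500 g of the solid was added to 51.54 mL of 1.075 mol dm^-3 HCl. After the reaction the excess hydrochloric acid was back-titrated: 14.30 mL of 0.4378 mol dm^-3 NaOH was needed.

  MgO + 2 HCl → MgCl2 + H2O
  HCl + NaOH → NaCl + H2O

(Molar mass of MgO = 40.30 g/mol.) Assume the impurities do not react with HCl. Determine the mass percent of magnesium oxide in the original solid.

66.02 %

n(HCl) added = 0.05154 × 1.075 = 0.05541 mol
n(NaOH) used in back-titration = 0.01430 × 0.4378 = 6.261 × 10^-3 mol
n(HCl) left over = 6.261 × 10^-3 mol (1:1 ratio)
n(HCl) consumed by analyte = 0.05541 − 6.261 × 10^-3 = 0.04914 mol
From the 1:2 ratio, n(MgO) = 1/2 × 0.04914 = 0.02457 mol
mass of MgO = 0.02457 × 40.30 = 0.9903 g
% MgO = 0.9903 / 1.500 × 100 = 66.02 %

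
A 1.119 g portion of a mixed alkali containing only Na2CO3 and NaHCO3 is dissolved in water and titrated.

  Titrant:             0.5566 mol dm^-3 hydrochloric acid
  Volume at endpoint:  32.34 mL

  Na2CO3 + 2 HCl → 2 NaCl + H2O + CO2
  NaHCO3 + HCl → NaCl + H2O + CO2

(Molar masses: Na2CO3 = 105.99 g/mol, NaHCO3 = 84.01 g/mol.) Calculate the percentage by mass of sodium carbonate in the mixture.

60.04 %

n(HCl) = 0.03234 × 0.5566 = 0.01800 mol
Let x = n(Na2CO3), y = n(NaHCO3).
Titrant: 2x + 1y = 0.01800;  mass: 105.99x + 84.01y = 1.119
Solving, x = 6.339 × 10^-3 mol, y = 5.322 × 10^-3 mol
mass of Na2CO3 = 6.339 × 10^-3 × 105.99 = 0.6719 g
% Na2CO3 = 0.6719 / 1.119 × 100 = 60.04 %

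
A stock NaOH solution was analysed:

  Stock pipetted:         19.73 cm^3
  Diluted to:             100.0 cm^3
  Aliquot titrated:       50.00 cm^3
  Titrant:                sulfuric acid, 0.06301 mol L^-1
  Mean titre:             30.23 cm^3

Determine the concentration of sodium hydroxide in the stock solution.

0.3862 mol/L

2 NaOH + H2SO4 → Na2SO4 + 2 H2O
n(H2SO4) = 0.03023 × 0.06301 = 1.905 × 10^-3 mol
From the 2:1 ratio, n(NaOH) in the aliquot = 2/1 × 1.905 × 10^-3 = 3.810 × 10^-3 mol
[NaOH]_dilute = 3.810 × 10^-3 / 0.05000 = 0.07619 mol/L
Dilution factor = 100.0 / 19.73 = 5.068
[NaOH]_stock = 0.07619 × 5.068 = 0.3862 mol/L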